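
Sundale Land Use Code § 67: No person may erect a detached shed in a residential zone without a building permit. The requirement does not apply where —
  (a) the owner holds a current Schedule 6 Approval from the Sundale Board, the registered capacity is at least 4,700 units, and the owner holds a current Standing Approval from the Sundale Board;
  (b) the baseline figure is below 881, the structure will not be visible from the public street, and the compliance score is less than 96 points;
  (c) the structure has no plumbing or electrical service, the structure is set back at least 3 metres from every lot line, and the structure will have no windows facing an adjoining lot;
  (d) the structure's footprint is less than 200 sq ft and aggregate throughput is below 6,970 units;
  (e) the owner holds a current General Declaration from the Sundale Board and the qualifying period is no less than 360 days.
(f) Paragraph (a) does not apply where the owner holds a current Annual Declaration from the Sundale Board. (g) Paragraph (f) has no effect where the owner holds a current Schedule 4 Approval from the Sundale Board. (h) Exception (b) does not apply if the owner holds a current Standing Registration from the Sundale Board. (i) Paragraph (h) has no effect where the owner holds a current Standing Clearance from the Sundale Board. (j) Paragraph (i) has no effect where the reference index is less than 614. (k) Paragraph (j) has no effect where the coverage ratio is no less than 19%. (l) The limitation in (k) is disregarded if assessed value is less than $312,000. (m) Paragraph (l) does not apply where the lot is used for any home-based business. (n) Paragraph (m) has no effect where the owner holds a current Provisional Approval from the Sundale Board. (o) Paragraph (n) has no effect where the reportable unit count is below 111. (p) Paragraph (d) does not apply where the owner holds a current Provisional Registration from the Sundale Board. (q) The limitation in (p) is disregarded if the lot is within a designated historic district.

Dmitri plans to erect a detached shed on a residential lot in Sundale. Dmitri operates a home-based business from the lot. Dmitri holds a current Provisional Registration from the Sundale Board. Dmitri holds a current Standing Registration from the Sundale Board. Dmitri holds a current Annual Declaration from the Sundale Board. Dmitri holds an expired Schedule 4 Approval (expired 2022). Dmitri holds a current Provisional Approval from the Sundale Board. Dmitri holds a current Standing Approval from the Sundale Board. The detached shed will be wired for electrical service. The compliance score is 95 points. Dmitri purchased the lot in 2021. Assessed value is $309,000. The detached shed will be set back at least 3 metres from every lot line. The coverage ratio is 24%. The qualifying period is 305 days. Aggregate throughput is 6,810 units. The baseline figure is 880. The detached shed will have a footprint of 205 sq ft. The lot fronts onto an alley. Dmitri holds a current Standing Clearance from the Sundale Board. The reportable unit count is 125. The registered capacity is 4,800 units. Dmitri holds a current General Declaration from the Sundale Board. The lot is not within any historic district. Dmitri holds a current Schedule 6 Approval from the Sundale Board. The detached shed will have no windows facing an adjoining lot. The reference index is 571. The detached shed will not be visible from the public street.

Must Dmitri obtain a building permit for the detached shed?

Yes — Dmitri must obtain a building permit.

Exception (a)'s conditions are all satisfied: a current Schedule 6 Approval is held; the registered capacity is 4,800 units, meeting the 4,700 units threshold; a current Standing Approval is held. However, paragraphs (f)–(g) must be considered: (f) operates against (a): a current Annual Declaration is held. (g) is inapplicable (the Schedule 4 Approval is not current), so (f) stands. (a) is therefore removed.
Exception (b): the baseline figure is 880, below the 881 limit; the structure will not be visible from the street; the compliance score is 95 points, less than the 96 points limit — every condition holds. But: (h) operates against (b): a current Standing Registration is held. (i) would limit (h) — a current Standing Clearance is held — but (j) sets (i) aside: (j) operates — the reference index is 571, less than the 614 limit. (k) applies (the coverage ratio is 24%, meeting the 19% threshold), but is set aside by (l): (l) operates against (k): assessed value is $309,000, less than the $312,000 limit. (m) would limit (l) — a home-based business operates on the lot — but (n) sets (m) aside: (n) operates against (m): a current Provisional Approval is held. (o) is inapplicable (the reportable unit count is 125, not below 111), so (n) stands. (b) is therefore removed.
Exception (c) requires that the structure has no plumbing or electrical service; but electrical service is planned, so (c) is unavailable.
Exception (d) requires that the structure's footprint is less than 200 sq ft; but the structure's footprint is 205 sq ft, not less than 200 sq ft, so (d) is unavailable.
Exception (e) requires that the qualifying period is no less than 360 days; but the qualifying period is 305 days, short of 360 days, so (e) is unavailable.
No exception displaces § 67.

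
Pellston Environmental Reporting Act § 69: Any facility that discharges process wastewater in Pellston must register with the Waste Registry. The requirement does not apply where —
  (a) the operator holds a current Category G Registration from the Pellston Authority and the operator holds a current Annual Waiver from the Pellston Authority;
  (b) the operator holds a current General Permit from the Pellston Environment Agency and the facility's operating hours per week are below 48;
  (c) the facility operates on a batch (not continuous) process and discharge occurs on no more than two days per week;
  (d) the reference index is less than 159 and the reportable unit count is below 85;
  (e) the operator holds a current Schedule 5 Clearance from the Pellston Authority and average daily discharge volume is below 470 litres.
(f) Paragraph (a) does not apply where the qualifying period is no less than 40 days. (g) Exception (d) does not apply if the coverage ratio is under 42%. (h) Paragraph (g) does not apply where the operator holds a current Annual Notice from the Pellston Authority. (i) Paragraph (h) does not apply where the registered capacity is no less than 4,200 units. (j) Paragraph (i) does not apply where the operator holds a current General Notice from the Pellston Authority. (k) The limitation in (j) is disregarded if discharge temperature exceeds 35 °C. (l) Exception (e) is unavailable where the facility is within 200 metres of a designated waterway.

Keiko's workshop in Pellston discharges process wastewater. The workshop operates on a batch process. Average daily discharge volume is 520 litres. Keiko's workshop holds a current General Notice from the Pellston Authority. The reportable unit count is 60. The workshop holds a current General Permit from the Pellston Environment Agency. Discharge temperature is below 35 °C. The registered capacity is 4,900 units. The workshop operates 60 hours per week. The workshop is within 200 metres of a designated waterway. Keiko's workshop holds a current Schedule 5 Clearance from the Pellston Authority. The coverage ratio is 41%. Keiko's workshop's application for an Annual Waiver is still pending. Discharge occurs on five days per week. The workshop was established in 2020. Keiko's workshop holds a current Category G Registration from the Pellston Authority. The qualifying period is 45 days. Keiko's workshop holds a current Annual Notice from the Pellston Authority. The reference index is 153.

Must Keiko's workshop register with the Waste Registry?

Exception (a) requires that the operator holds a current Annual Waiver from the Pellston Authority; but the Annual Waiver is not current, so (a) is unavailable.
Exception (b) requires that the facility's operating hours per week are below 48; but the facility's operating hours per week are 60, not below 48, so (b) is unavailable.
Exception (c) fails — discharge occurs on five days per week.
All of (d)'s requirements are met (the reference index is 153, less than the 159 limit; the reportable unit count is 60, below the 85 limit). As to paragraphs (g)–(k): (g) is triggered (the coverage ratio is 41%, under the 42% limit), but yields to (h): (h) operates — a current Annual Notice is held. (i) would limit (h) — the registered capacity is 4,900 units, meeting the 4,200 units threshold — but (j) sets (i) aside: (j) operates against (i): a current General Notice is held. (k) is inapplicable (discharge temperature is below 35 °C), so (j) stands. Exception (d) stands.
Exception (e) requires that average daily discharge volume is below 470 litres; but average daily discharge volume is 520 litres, not below 470 litres, so (e) is unavailable.

No — exception (d) applies; Keiko's workshop is not required to register with the Waste Registry.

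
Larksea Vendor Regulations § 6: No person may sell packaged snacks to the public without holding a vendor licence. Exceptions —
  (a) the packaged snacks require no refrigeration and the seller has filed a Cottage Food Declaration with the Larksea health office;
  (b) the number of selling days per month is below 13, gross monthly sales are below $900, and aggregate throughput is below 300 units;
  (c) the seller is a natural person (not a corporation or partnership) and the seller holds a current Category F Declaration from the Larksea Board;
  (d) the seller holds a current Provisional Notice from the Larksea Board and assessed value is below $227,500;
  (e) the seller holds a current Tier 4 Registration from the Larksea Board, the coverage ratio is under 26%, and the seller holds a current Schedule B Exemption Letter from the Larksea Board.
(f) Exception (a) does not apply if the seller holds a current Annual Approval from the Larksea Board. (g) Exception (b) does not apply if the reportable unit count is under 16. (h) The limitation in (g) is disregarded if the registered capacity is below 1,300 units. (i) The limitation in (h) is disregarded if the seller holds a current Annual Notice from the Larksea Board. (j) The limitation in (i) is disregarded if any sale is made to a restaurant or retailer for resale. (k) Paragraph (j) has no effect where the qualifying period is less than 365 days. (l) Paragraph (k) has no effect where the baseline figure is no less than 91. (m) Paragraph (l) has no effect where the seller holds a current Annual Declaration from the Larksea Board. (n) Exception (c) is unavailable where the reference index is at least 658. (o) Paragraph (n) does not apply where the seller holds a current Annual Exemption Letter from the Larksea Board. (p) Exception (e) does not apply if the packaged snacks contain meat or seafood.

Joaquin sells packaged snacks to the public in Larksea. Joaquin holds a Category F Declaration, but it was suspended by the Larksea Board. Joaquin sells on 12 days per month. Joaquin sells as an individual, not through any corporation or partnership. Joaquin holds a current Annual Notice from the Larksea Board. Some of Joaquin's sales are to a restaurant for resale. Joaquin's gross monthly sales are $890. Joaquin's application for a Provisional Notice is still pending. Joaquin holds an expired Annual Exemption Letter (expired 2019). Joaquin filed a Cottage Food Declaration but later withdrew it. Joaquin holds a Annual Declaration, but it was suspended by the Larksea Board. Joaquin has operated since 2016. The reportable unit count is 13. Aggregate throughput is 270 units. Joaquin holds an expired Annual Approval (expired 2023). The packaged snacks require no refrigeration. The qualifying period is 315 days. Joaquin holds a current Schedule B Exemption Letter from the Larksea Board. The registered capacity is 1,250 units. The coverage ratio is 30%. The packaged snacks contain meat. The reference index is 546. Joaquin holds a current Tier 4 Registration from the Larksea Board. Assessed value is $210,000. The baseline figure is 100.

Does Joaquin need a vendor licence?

Exception (a) does not apply: the Cottage Food Declaration was withdrawn.
Exception (b): the number of selling days per month is 12, below the 13 limit; gross monthly sales are $890, below the $900 limit; aggregate throughput is 270 units, below the 300 units limit — every condition holds. Under paragraphs (g)–(m): (g) would limit (b) — the reportable unit count is 13, under the 16 limit — but (h) sets (g) aside: (h) operates against (g): the registered capacity is 1,250 units, below the 1,300 units limit. (i) would limit (h) — a current Annual Notice is held — but (j) sets (i) aside: (j) operates against (i): some sales are to a restaurant for resale. (k) would limit (j) — the qualifying period is 315 days, less than the 365 days limit — but (l) sets (k) aside: (l) operates against (k): the baseline figure is 100, meeting the 91 threshold. (m) is inapplicable (there is no Annual Declaration in force), so (l) stands. (b) remains available.
Exception (c) does not apply: there is no Category F Declaration in force.
Exception (d) fails — no current Provisional Notice is held.
Exception (e) fails — the coverage ratio is 30%, not under 26%.

No — exception (b) applies; Joaquin is not required to hold a vendor licence.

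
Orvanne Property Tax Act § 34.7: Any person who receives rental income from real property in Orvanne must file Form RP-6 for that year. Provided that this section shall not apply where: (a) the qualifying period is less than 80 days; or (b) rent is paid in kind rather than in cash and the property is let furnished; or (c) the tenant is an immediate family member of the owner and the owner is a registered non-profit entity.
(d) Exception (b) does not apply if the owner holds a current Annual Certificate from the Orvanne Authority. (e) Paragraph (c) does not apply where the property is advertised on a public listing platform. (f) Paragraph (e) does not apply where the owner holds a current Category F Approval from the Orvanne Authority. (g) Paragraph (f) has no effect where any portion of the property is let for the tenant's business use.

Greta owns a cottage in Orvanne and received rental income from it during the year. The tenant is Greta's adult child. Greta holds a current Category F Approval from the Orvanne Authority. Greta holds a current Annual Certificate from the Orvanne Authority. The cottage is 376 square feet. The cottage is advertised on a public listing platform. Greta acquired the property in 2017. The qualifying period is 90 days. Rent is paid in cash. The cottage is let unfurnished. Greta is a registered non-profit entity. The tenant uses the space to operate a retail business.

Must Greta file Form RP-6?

Exception (a) fails — the qualifying period is 90 days, not less than 80 days.
Exception (b) requires that rent is paid in kind rather than in cash; but rent is paid in cash, so (b) is unavailable.
Exception (c)'s conditions are all satisfied: the tenant is an immediate family member; Greta is a registered non-profit. However, paragraphs (e)–(g) must be considered: (e) operates — the property is publicly advertised. (f) is engaged (a current Category F Approval is held), but is itself disapplied by (g): (g) operates against (f): the space is let for business use. (c) is therefore removed.
Every exception is unavailable, so the rule governs.

Yes — Greta must file Form RP-6.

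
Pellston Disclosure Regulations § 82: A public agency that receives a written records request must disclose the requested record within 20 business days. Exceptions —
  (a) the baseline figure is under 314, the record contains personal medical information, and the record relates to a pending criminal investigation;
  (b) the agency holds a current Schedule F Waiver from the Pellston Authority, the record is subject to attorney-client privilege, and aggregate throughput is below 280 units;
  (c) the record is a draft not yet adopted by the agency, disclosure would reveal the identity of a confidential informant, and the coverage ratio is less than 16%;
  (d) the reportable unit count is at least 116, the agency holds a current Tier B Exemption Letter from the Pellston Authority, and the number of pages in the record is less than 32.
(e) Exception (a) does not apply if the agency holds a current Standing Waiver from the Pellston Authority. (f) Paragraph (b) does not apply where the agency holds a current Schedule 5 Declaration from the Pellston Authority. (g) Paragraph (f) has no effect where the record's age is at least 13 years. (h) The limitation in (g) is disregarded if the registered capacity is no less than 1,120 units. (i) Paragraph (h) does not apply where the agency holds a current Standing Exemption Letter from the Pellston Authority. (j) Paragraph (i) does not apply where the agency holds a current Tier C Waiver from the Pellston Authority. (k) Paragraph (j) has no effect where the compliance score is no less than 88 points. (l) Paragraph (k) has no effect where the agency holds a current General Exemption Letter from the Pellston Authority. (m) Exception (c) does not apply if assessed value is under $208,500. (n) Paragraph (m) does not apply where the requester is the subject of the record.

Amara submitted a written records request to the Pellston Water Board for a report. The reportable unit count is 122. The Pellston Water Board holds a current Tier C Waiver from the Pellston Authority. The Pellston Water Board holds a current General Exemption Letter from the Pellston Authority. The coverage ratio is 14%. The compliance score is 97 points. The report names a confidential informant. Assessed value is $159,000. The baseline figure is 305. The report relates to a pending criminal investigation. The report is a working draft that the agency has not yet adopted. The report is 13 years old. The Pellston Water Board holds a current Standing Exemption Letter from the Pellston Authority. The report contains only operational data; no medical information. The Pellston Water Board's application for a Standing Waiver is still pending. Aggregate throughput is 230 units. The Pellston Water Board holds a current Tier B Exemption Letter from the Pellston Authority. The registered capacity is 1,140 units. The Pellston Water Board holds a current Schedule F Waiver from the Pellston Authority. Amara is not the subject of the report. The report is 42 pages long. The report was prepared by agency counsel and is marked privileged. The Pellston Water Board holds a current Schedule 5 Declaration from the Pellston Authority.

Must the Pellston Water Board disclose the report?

Yes — the Pellston Water Board must disclose the report.

Exception (a) does not apply: the report contains only operational data.
Exception (b) is satisfied on its face — a current Schedule F Waiver is held; the report is privileged; aggregate throughput is 230 units, below the 280 units limit. But applying paragraphs (f)–(l): (f) operates — a current Schedule 5 Declaration is held. (g) would limit (f) — the record's age is 13 years, meeting the 13 years threshold — but (h) sets (g) aside: (h) operates against (g): the registered capacity is 1,140 units, meeting the 1,120 units threshold. (i) is engaged (a current Standing Exemption Letter is held), but is set aside by (j): (j) operates against (i): a current Tier C Waiver is held. (k) applies (the compliance score is 97 points, meeting the 88 points threshold), but is overridden by (l): (l) operates against (k): a current General Exemption Letter is held. (b) is therefore removed.
Exception (c): the report is an unadopted draft; the report names a confidential informant; the coverage ratio is 14%, less than the 16% limit — every condition holds. However, paragraphs (m)–(n) must be considered: (m) operates against (c): assessed value is $159,000, under the $208,500 limit. (n), which would lift (m), is not engaged — Amara is not the subject of the report. So (c) is unavailable.
Exception (d) requires that the number of pages in the record is less than 32; but the number of pages in the record is 42, not less than 32, so (d) is unavailable.
Every exception is unavailable, so the rule governs.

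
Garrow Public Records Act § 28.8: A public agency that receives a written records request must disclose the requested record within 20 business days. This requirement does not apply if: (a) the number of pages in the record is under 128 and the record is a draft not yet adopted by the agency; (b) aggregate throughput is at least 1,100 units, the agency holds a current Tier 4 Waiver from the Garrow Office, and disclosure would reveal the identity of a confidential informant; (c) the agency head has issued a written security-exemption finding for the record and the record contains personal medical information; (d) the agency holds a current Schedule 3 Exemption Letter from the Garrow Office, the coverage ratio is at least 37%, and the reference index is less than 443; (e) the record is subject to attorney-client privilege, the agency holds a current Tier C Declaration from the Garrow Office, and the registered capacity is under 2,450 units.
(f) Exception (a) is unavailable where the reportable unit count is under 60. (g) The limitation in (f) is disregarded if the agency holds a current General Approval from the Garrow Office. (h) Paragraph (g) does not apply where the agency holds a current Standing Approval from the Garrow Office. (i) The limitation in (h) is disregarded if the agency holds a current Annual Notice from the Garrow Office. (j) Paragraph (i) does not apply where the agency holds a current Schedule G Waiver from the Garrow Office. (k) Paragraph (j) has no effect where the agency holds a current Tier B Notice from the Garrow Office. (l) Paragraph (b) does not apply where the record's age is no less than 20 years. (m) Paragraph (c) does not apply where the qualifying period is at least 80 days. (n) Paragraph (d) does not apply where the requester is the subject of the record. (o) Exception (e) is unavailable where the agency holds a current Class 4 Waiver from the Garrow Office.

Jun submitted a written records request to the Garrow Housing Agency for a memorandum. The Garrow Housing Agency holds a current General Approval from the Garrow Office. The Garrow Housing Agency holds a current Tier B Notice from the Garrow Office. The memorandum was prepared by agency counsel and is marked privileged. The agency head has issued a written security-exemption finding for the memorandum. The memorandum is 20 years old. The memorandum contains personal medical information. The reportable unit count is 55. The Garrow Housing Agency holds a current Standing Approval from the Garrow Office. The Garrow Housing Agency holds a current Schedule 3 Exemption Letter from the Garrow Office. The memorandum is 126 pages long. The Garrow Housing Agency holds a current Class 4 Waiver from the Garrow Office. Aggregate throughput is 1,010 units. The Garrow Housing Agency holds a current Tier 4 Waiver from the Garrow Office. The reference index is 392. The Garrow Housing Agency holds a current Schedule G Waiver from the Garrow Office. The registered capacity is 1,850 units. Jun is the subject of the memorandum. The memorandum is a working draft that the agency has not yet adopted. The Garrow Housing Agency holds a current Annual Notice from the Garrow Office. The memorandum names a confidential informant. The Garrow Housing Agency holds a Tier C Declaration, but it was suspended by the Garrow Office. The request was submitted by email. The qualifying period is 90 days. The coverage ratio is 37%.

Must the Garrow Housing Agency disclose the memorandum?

No — exception (a) applies; the Garrow Housing Agency is not required to disclose the memorandum.

Exception (a): the number of pages in the record is 126, under the 128 limit; the memorandum is an unadopted draft — every condition holds. Applying paragraphs (f)–(k): (f) is triggered (the reportable unit count is 55, under the 60 limit), but is overridden by (g): (g) operates against (f): a current General Approval is held. (h) is engaged (a current Standing Approval is held), but is overridden by (i): (i) applies — a current Annual Notice is held. (j) would limit (i) — a current Schedule G Waiver is held — but (k) sets (j) aside: (k) applies — a current Tier B Notice is held. Exception (a) stands.
Exception (b) fails — aggregate throughput is 1,010 units, short of 1,100 units.
All of (c)'s requirements are met (a written security-exemption finding has been issued; the memorandum contains personal medical information). However, paragraph (m) must be considered: (m) operates against (c): the qualifying period is 90 days, meeting the 80 days threshold. So (c) is unavailable.
Exception (d): a current Schedule 3 Exemption Letter is held; the coverage ratio is 37%, meeting the 37% threshold; the reference index is 392, less than the 443 limit — every condition holds. But: (n) operates against (d): Jun is the subject of the memorandum. (d) is therefore removed.
Exception (e) requires that the agency holds a current Tier C Declaration from the Garrow Office; but there is no Tier C Declaration in force, so (e) is unavailable.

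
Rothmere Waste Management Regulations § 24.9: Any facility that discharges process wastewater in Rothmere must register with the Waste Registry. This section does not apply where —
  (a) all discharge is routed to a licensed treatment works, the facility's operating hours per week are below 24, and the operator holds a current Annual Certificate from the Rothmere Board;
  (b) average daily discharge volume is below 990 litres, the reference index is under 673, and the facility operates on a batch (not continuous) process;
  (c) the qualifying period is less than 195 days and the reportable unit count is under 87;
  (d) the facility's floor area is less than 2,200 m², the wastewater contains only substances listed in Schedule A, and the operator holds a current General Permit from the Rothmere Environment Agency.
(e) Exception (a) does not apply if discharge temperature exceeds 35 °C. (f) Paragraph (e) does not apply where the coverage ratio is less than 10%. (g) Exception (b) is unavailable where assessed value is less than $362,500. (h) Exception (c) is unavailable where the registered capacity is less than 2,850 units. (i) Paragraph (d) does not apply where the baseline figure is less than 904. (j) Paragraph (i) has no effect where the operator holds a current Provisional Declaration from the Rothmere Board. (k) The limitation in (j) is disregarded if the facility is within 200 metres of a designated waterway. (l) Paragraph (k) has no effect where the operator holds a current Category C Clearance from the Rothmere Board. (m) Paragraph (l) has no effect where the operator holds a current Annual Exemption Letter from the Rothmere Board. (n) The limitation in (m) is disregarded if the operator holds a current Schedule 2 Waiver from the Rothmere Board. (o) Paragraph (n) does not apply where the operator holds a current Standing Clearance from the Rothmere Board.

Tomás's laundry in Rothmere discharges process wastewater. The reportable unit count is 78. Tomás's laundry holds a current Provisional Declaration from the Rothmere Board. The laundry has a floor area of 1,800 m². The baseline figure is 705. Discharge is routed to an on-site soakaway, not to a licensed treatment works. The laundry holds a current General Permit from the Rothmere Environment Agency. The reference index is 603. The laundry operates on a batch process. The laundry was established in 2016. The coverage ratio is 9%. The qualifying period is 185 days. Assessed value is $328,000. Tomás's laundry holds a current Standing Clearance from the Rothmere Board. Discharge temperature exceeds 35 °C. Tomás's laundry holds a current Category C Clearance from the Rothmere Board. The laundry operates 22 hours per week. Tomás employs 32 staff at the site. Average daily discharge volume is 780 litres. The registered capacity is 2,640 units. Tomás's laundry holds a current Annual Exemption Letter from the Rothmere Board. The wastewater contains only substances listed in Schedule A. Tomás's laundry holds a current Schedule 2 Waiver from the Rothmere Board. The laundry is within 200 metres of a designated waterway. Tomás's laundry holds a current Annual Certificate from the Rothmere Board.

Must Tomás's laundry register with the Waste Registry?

Exception (a) requires that all discharge is routed to a licensed treatment works; but discharge is not routed to a licensed treatment works, so (a) is unavailable.
Exception (b): average daily discharge volume is 780 litres, below the 990 litres limit; the reference index is 603, under the 673 limit; the facility operates on a batch process — every condition holds. Turning to paragraph (g): (g) operates — assessed value is $328,000, less than the $362,500 limit. So (b) is unavailable.
Exception (c)'s conditions are all satisfied: the qualifying period is 185 days, less than the 195 days limit; the reportable unit count is 78, under the 87 limit. Turning to paragraph (h): (h) operates against (c): the registered capacity is 2,640 units, less than the 2,850 units limit. Exception (c) does not apply.
All of (d)'s requirements are met (the facility's floor area is 1,800 m², less than the 2,200 m² limit; the wastewater is Schedule-A-only; a current General Permit is held). However, paragraphs (i)–(o) must be considered: (i) applies — the baseline figure is 705, less than the 904 limit. (j) would limit (i) — a current Provisional Declaration is held — but (k) sets (j) aside: (k) operates against (j): the laundry is within 200 m of a designated waterway. (l) would limit (k) — a current Category C Clearance is held — but (m) sets (l) aside: (m) operates against (l): a current Annual Exemption Letter is held. (n) applies (a current Schedule 2 Waiver is held), but is set aside by (o): (o) operates against (n): a current Standing Clearance is held. So (d) is unavailable.
None of the exceptions is available; § 24.9 applies in full.

Yes — Tomás's laundry must register with the Waste Registry.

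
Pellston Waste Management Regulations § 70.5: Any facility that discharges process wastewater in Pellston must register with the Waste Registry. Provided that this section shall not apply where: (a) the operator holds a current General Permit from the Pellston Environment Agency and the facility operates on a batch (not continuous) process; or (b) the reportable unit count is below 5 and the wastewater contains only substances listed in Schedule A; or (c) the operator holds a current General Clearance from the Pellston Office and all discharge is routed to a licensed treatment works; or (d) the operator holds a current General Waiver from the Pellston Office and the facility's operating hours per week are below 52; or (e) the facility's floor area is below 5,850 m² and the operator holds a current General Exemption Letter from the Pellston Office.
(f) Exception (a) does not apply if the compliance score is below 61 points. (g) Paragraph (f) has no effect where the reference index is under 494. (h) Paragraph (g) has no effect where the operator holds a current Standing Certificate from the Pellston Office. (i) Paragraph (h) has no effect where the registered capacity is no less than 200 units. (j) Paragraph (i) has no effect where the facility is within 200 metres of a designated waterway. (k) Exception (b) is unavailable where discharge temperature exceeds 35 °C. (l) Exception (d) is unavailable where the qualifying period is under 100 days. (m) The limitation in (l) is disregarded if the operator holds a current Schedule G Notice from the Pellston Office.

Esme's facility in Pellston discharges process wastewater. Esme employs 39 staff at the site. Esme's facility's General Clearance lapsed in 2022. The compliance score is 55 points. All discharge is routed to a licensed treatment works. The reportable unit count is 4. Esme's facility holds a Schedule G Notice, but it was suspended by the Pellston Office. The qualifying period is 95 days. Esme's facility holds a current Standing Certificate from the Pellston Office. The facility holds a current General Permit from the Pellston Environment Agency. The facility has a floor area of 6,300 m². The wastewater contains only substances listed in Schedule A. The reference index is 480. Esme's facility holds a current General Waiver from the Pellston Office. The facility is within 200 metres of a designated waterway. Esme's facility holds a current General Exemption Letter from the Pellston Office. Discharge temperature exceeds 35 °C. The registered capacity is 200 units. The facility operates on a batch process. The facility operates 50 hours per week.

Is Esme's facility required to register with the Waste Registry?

Yes — Esme's facility must register with the Waste Registry.

Exception (a)'s conditions are all satisfied: a current General Permit is held; the facility operates on a batch process. But applying paragraphs (f)–(j): (f) operates against (a): the compliance score is 55 points, below the 61 points limit. (g) would limit (f) — the reference index is 480, under the 494 limit — but (h) sets (g) aside: (h) operates — a current Standing Certificate is held. (i) is engaged (the registered capacity is 200 units, meeting the 200 units threshold), but yields to (j): (j) operates against (i): the facility is within 200 m of a designated waterway. Exception (a) does not apply.
All of (b)'s requirements are met (the reportable unit count is 4, below the 5 limit; the wastewater is Schedule-A-only). However, paragraph (k) must be considered: (k) operates against (b): discharge temperature exceeds 35 °C. Exception (b) does not apply.
Exception (c) fails — the General Clearance is not current.
Exception (d): a current General Waiver is held; the facility's operating hours per week are 50, below the 52 limit — every condition holds. But applying paragraphs (l)–(m): (l) operates against (d): the qualifying period is 95 days, under the 100 days limit. (m) is not engaged (the Schedule G Notice is not current), so (l) stands. So (d) is unavailable.
Exception (e) does not apply: the facility's floor area is 6,300 m², not below 5,850 m².
None of the exceptions is available; § 70.5 applies in full.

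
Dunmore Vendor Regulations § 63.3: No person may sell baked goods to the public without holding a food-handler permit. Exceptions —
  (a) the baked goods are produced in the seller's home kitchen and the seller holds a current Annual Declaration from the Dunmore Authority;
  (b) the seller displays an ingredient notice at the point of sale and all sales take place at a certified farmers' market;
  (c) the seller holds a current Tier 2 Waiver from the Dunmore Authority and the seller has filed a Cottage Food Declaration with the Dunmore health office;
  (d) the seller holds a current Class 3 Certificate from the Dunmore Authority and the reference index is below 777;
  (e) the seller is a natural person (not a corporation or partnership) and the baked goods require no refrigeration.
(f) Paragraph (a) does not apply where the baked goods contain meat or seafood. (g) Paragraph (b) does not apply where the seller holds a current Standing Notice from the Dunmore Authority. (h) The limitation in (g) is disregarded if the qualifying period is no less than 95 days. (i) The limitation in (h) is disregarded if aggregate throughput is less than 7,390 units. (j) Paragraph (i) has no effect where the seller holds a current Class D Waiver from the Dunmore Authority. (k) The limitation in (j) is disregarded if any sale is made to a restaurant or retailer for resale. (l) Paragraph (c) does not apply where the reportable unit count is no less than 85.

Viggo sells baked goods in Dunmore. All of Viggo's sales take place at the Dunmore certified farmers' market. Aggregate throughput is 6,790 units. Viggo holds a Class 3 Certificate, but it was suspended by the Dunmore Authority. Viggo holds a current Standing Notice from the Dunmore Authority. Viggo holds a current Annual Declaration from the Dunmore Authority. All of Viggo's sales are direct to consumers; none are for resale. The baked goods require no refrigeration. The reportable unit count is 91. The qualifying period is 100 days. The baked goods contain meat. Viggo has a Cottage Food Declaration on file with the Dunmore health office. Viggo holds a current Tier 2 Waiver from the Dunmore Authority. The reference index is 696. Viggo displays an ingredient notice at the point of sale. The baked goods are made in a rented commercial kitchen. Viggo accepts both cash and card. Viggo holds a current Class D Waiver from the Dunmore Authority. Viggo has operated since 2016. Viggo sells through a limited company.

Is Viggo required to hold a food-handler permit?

No — exception (b) applies; Viggo is not required to hold a food-handler permit.

Exception (a) requires that the baked goods are produced in the seller's home kitchen; but the baked goods are made in a commercial kitchen, not a home kitchen, so (a) is unavailable.
All of (b)'s requirements are met (an ingredient notice is displayed; all sales are at a certified farmers' market). Applying paragraphs (g)–(k): (g) would limit (b) — a current Standing Notice is held — but (h) sets (g) aside: (h) operates against (g): the qualifying period is 100 days, meeting the 95 days threshold. (i) operates (aggregate throughput is 6,790 units, less than the 7,390 units limit), but yields to (j): (j) operates against (i): a current Class D Waiver is held. (k), which would lift (j), is inapplicable — no sales are for resale. Exception (b) stands.
Exception (c)'s conditions are all satisfied: a current Tier 2 Waiver is held; a Cottage Food Declaration is on file. However, paragraph (l) must be considered: (l) is triggered — the reportable unit count is 91, meeting the 85 threshold. So (c) is unavailable.
Exception (d) requires that the seller holds a current Class 3 Certificate from the Dunmore Authority; but no current Class 3 Certificate is held, so (d) is unavailable.
Exception (e) fails — the seller operates through a limited company.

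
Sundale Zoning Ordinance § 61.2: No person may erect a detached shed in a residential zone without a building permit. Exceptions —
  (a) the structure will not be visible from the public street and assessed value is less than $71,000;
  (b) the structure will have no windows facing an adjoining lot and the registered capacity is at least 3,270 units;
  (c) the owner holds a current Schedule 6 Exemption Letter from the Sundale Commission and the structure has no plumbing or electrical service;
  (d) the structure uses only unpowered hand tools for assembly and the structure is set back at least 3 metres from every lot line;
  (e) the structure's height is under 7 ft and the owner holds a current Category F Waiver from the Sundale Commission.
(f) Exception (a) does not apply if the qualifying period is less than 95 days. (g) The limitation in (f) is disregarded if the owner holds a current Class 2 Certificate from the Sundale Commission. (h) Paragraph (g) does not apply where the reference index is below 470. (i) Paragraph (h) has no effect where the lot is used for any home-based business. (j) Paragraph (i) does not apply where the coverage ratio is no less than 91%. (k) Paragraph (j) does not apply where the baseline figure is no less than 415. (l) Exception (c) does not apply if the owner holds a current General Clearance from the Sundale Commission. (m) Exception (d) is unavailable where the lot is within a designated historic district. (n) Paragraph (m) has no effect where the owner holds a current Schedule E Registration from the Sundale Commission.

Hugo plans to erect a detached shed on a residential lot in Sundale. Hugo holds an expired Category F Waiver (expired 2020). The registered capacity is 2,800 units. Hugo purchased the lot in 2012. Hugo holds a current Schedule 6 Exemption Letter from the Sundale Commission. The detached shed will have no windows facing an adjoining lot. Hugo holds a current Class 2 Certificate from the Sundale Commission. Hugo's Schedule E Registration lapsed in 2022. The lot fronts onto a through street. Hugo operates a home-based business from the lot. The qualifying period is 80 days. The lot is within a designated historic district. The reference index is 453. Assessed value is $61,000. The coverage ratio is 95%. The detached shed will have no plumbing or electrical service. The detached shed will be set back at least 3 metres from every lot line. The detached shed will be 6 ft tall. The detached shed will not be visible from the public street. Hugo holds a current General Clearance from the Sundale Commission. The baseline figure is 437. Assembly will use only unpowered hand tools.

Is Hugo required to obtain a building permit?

All of (a)'s requirements are met (the structure will not be visible from the street; assessed value is $61,000, less than the $71,000 limit). Under paragraphs (f)–(k): (f) would limit (a) — the qualifying period is 80 days, less than the 95 days limit — but (g) sets (f) aside: (g) operates — a current Class 2 Certificate is held. (h) would limit (g) — the reference index is 453, below the 470 limit — but (i) sets (h) aside: (i) is triggered — a home-based business operates on the lot. (j) would limit (i) — the coverage ratio is 95%, meeting the 91% threshold — but (k) sets (j) aside: (k) is engaged — the baseline figure is 437, meeting the 415 threshold. So (a) applies.
Exception (b) fails — the registered capacity is 2,800 units, short of 3,270 units.
Exception (c) is satisfied on its face — a current Schedule 6 Exemption Letter is held; there is no plumbing or electrical service. Turning to paragraph (l): (l) applies — a current General Clearance is held. Exception (c) does not apply.
Exception (d): assembly uses only hand tools; the setback is at least 3 m on every side — every condition holds. But: (m) operates against (d): the lot is in a historic district. (n), which would lift (m), is not engaged — no current Schedule E Registration is held. (d) is therefore removed.
Exception (e) fails — there is no Category F Waiver in force.

No — exception (a) applies; Hugo does not need a building permit.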